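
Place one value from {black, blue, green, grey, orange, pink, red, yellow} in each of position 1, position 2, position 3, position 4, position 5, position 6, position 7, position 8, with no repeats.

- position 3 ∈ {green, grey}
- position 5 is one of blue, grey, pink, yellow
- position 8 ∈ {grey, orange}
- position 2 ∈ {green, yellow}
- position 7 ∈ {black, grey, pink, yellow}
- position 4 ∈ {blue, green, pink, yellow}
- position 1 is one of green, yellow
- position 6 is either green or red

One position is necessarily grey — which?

position 3

The 8 variables together cover exactly {black, blue, green, grey, orange, pink, red, yellow} — 8 values for 8 variables — and black appears only in position 7's list, so position 7 = black.
Among the 7 still-open variables, orange fits only position 8 (and all 7 values in {blue, green, grey, orange, pink, red, yellow} must be used), so position 8 = orange.
Among the 6 still-open variables, red fits only position 6 (and all 6 values in {blue, green, grey, pink, red, yellow} must be used), so position 6 = red.
position 1 and position 2 share exactly the 2 values {green, yellow}; by pigeonhole those values go to them, so strike green, yellow from position 3, position 4, position 5.
So grey goes to position 3.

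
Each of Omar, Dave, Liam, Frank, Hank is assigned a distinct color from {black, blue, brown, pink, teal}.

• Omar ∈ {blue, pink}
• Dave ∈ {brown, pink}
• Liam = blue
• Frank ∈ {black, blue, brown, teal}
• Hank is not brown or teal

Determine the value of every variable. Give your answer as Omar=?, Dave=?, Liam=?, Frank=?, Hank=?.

Omar=pink, Dave=brown, Liam=blue, Frank=teal, Hank=black

Liam must be blue (only option left). So Omar, Frank, Hank can't be blue.
That leaves Omar = pink. Eliminate pink elsewhere: Dave, Hank.
Dave has just one choice, so Dave = brown. Eliminate brown elsewhere: Frank.
Hank has just one choice, so Hank = black. Strike black from Frank.
Frank must be teal (only option left).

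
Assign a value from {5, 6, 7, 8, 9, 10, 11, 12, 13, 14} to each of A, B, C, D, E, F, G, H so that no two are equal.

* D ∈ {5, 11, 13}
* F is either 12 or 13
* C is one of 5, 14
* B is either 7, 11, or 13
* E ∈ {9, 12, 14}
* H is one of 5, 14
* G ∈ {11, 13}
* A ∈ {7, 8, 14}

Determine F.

12

The 8 variables draw from only 8 values {5, 7, 8, 9, 11, 12, 13, 14}, so each is used; only A can be 8, hence A = 8.
The 7 still-open variables together cover exactly {5, 7, 9, 11, 12, 13, 14} — 7 values for 7 variables — and 7 appears only in B's list, so B = 7.
Among the 6 still-open variables, 9 fits only E (and all 6 values in {5, 9, 11, 12, 13, 14} must be used), so E = 9.
Among the 5 still-open variables, 12 fits only F (and all 5 values in {5, 11, 12, 13, 14} must be used), so F = 12.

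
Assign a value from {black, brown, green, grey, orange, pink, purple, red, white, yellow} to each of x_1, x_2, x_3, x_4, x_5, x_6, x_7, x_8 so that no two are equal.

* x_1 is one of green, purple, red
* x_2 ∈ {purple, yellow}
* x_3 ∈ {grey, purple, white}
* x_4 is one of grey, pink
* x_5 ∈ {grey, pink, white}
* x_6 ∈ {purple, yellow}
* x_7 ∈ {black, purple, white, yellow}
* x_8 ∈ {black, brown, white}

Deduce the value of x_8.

brown

x_2 and x_6 between them cover only {purple, yellow} — a naked pair. Remove those values from x_1, x_3, x_7.
x_3, x_4, x_5 between them cover only {grey, pink, white} — a naked triple. Remove those values from x_7, x_8.
x_7 must be black (only option left). Remove black from x_8.
So x_8 = brown.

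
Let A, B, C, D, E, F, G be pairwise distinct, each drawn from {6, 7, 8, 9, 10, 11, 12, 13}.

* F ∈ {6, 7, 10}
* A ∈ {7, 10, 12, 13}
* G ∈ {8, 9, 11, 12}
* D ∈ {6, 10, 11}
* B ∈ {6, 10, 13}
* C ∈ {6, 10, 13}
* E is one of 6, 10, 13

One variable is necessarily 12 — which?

A

B, C, E between them cover only {6, 10, 13} — a naked triple. Remove those values from A, D, F.
D has just one choice, so D = 11. Eliminate 11 elsewhere: G.
F has just one choice, so F = 7. Eliminate 7 elsewhere: A.
So 12 goes to A.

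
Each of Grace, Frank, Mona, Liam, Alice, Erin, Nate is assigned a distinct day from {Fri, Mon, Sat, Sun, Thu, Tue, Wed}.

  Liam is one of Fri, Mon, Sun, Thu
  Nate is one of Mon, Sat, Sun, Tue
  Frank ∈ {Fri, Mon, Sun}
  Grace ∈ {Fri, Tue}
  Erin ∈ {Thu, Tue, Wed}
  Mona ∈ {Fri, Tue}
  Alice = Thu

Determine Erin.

Wed

Alice must be Thu (only option left). Eliminate Thu elsewhere: Liam, Erin.
The 6 still-open variables draw from only 6 values {Fri, Mon, Sat, Sun, Tue, Wed}, so each is used; only Nate can be Sat, hence Nate = Sat.
Among the 5 still-open variables, Wed fits only Erin (and all 5 values in {Fri, Mon, Sun, Tue, Wed} must be used), so Erin = Wed.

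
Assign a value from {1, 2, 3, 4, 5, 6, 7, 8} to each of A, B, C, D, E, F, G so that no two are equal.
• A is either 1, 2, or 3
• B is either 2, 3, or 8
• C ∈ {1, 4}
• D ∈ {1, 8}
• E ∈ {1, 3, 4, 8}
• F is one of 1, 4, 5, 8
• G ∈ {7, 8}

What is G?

The 7 variables together cover exactly {1, 2, 3, 4, 5, 7, 8} — 7 values for 7 variables — and 5 appears only in F's list, so F = 5.
The 6 still-open variables together cover exactly {1, 2, 3, 4, 7, 8} — 6 values for 6 variables — and 7 appears only in G's list, so G = 7.

7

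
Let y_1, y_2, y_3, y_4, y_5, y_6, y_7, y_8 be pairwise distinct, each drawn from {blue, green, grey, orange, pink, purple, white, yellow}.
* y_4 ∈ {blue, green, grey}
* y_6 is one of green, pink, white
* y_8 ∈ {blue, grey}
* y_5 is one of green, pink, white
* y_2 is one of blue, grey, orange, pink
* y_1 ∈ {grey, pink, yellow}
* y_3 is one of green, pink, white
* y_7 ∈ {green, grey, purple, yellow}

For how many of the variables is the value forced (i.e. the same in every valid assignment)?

Among the 8 variables, orange fits only y_2 (and all 8 values in {blue, green, grey, orange, pink, purple, white, yellow} must be used), so y_2 = orange.
The 7 still-open variables together cover exactly {blue, green, grey, pink, purple, white, yellow} — 7 values for 7 variables — and purple appears only in y_7's list, so y_7 = purple.
The 6 still-open variables draw from only 6 values {blue, green, grey, pink, white, yellow}, so each is used; only y_1 can be yellow, hence y_1 = yellow.
The 3 variables y_3, y_5, y_6 are confined to {green, pink, white}, which locks those values in; drop them from y_4.
Determined: y_1=yellow, y_2=orange, y_7=purple. The other variables each still have more than one consistent value. That makes 3.

3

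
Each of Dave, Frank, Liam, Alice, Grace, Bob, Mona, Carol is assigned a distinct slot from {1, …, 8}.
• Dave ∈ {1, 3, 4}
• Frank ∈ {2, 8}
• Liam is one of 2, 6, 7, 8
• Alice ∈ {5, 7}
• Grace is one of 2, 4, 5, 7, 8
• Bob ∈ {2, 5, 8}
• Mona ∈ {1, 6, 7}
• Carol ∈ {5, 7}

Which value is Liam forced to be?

Among the 8 variables, 3 fits only Dave (and all 8 values in {1, 2, 3, 4, 5, 6, 7, 8} must be used), so Dave = 3.
The 7 still-open variables together cover exactly {1, 2, 4, 5, 6, 7, 8} — 7 values for 7 variables — and 1 appears only in Mona's list, so Mona = 1.
Among the 6 still-open variables, 4 fits only Grace (and all 6 values in {2, 4, 5, 6, 7, 8} must be used), so Grace = 4.
Among the 5 still-open variables, 6 fits only Liam (and all 5 values in {2, 5, 6, 7, 8} must be used), so Liam = 6.

6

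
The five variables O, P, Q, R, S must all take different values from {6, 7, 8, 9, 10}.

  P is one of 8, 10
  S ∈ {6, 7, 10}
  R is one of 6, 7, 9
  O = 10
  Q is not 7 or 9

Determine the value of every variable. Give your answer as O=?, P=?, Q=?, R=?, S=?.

O=10, P=8, Q=6, R=9, S=7

O must be 10 (only option left). Remove 10 from P, Q, S.
P has just one choice, so P = 8. Remove 8 from Q.
Q's domain is down to {6}, so Q = 6. So R, S can't be 6.
S's domain is down to {7}, so S = 7. Strike 7 from R.
R's domain is down to {9}, so R = 9.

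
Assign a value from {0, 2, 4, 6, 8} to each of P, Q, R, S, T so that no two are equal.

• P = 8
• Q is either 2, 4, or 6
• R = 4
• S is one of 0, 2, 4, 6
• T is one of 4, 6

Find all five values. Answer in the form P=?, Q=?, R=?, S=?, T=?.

P has just one choice, so P = 8.
R's domain is down to {4}, so R = 4. Remove 4 from Q, S, T.
That leaves T = 6. Remove 6 from Q, S.
That leaves Q = 2. Eliminate 2 elsewhere: S.
S must be 0 (only option left).

P=8, Q=2, R=4, S=0, T=6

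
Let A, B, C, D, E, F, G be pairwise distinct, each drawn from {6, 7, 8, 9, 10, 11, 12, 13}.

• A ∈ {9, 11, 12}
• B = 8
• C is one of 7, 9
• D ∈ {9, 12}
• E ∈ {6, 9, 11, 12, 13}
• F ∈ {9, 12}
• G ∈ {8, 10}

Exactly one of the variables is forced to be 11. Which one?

B's domain is down to {8}, so B = 8. Strike 8 from G.
G has just one choice, so G = 10.
D and F share exactly the 2 values {9, 12}; by pigeonhole those values go to them, so strike 9, 12 from A, C, E.
So 11 goes to A.

A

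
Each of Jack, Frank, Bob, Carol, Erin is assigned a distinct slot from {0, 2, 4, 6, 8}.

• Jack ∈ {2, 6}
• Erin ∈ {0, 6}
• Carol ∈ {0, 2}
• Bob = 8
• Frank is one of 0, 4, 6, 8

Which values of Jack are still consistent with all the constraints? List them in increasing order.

2, 6

Bob has just one choice, so Bob = 8. Strike 8 from Frank.
Among the 4 still-open variables, 4 fits only Frank (and all 4 values in {0, 2, 4, 6} must be used), so Frank = 4.
No further eliminations apply; Jack can still be any of 2, 6.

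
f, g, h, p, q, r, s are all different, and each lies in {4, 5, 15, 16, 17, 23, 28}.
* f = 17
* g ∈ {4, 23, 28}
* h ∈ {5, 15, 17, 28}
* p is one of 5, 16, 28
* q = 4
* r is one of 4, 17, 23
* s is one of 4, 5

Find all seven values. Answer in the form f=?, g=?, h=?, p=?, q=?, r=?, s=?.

f must be 17 (only option left). So h, r can't be 17.
q has just one choice, so q = 4. So g, r, s can't be 4.
That leaves r = 23. Remove 23 from g.
That leaves s = 5. So h, p can't be 5.
That leaves g = 28. So h, p can't be 28.
h must be 15 (only option left).
That leaves p = 16.

f=17, g=28, h=15, p=16, q=4, r=23, s=5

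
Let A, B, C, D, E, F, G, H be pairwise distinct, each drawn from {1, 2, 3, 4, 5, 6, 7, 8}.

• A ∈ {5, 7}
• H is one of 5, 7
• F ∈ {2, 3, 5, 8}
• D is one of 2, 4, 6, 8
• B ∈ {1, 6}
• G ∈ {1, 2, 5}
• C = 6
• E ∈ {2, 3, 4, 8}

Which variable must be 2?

G

C has just one choice, so C = 6. Eliminate 6 elsewhere: B, D.
That leaves B = 1. Remove 1 from G.
The 2 variables A and H are confined to {5, 7}, which locks those values in; drop them from F, G.
So 2 goes to G.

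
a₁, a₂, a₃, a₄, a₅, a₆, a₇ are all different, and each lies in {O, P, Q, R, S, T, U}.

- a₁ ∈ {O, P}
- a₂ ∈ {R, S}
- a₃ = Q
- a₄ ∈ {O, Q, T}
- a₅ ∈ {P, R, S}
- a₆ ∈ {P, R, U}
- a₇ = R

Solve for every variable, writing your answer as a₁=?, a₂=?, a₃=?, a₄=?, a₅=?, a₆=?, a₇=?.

a₁=O, a₂=S, a₃=Q, a₄=T, a₅=P, a₆=U, a₇=R

a₃ has just one choice, so a₃ = Q. Eliminate Q elsewhere: a₄.
a₇'s domain is down to {R}, so a₇ = R. Eliminate R elsewhere: a₂, a₅, a₆.
a₂ must be S (only option left). Remove S from a₅.
a₅'s domain is down to {P}, so a₅ = P. Eliminate P elsewhere: a₁, a₆.
a₆ must be U (only option left).
a₁ must be O (only option left). Remove O from a₄.
That leaves a₄ = T.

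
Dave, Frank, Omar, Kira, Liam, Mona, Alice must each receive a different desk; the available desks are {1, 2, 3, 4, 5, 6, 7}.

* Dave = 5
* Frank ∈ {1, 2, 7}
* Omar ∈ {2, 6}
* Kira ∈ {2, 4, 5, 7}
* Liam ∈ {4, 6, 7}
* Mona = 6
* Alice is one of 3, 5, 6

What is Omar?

2

Dave must be 5 (only option left). Remove 5 from Kira, Alice.
Mona's domain is down to {6}, so Mona = 6. Eliminate 6 elsewhere: Omar, Liam, Alice.
So Omar = 2.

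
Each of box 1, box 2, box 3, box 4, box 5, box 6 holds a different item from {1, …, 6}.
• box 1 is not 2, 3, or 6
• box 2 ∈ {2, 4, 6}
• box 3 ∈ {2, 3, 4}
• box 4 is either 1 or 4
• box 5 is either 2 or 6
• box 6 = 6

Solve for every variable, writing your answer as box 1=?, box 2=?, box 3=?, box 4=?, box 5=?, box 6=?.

box 1=5, box 2=4, box 3=3, box 4=1, box 5=2, box 6=6

box 6 has just one choice, so box 6 = 6. Remove 6 from box 2, box 5.
That leaves box 5 = 2. Strike 2 from box 2, box 3.
box 2's domain is down to {4}, so box 2 = 4. Strike 4 from box 1, box 3, box 4.
box 3 must be 3 (only option left).
box 4's domain is down to {1}, so box 4 = 1. Remove 1 from box 1.
That leaves box 1 = 5.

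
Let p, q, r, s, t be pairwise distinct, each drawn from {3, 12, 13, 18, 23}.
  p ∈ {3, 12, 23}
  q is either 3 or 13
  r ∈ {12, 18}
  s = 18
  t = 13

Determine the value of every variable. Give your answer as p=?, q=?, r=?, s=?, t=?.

s has just one choice, so s = 18. Remove 18 from r.
t's domain is down to {13}, so t = 13. Remove 13 from q.
q's domain is down to {3}, so q = 3. So p can't be 3.
r has just one choice, so r = 12. Strike 12 from p.
p has just one choice, so p = 23.

p=23, q=3, r=12, s=18, t=13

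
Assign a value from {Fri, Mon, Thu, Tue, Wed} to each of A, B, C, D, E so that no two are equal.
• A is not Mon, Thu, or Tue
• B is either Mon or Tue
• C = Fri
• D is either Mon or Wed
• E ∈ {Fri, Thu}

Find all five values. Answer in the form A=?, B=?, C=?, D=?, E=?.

A=Wed, B=Tue, C=Fri, D=Mon, E=Thu

C must be Fri (only option left). Eliminate Fri elsewhere: A, E.
E's domain is down to {Thu}, so E = Thu.
That leaves A = Wed. Remove Wed from D.
D has just one choice, so D = Mon. Eliminate Mon elsewhere: B.
B's domain is down to {Tue}, so B = Tue.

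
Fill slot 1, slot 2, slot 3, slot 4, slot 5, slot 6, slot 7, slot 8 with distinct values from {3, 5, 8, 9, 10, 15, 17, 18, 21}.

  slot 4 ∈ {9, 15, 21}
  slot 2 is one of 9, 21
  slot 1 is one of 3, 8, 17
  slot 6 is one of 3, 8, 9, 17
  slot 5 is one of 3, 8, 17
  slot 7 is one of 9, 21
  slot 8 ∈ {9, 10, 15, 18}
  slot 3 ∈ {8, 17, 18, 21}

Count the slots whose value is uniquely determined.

The 8 variables together cover exactly {3, 8, 9, 10, 15, 17, 18, 21} — 8 values for 8 variables — and 10 appears only in slot 8's list, so slot 8 = 10.
Among the 7 still-open variables, 15 fits only slot 4 (and all 7 values in {3, 8, 9, 15, 17, 18, 21} must be used), so slot 4 = 15.
The 6 still-open variables draw from only 6 values {3, 8, 9, 17, 18, 21}, so each is used; only slot 3 can be 18, hence slot 3 = 18.
slot 2 and slot 7 share exactly the 2 values {9, 21}; by pigeonhole those values go to them, so strike 9, 21 from slot 6.
Determined: slot 3=18, slot 4=15, slot 8=10. The other slots each still have more than one consistent value. That makes 3.

3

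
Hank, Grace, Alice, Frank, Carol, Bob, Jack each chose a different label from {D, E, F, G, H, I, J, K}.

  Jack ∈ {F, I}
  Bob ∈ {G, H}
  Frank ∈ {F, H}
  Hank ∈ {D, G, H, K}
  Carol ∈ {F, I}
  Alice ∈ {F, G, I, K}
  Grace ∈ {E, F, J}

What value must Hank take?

The 2 variables Carol and Jack are confined to {F, I}, which locks those values in; drop them from Grace, Alice, Frank.
Frank must be H (only option left). So Hank, Bob can't be H.
Bob must be G (only option left). So Hank, Alice can't be G.
Alice's domain is down to {K}, so Alice = K. Eliminate K elsewhere: Hank.
So Hank = D.

D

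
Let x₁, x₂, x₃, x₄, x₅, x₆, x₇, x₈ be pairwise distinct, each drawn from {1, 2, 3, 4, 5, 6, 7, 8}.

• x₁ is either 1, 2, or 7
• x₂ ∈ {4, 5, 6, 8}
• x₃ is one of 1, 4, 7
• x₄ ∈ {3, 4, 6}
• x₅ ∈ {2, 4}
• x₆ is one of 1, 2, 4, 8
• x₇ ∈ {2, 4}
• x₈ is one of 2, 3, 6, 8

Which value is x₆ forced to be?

8

The 8 variables draw from only 8 values {1, 2, 3, 4, 5, 6, 7, 8}, so each is used; only x₂ can be 5, hence x₂ = 5.
The 2 variables x₅ and x₇ are confined to {2, 4}, which locks those values in; drop them from x₁, x₃, x₄, x₆, x₈.
x₁ and x₃ between them cover only {1, 7} — a naked pair. Remove those values from x₆.
So x₆ = 8.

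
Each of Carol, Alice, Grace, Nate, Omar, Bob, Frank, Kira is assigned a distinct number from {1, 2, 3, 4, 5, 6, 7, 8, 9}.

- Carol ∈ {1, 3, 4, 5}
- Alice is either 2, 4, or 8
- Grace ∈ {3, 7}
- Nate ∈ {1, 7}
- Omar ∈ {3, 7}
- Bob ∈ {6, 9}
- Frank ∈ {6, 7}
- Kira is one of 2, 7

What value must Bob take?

9

The 2 variables Grace and Omar are confined to {3, 7}, which locks those values in; drop them from Carol, Nate, Frank, Kira.
Nate has just one choice, so Nate = 1. Remove 1 from Carol.
Frank has just one choice, so Frank = 6. So Bob can't be 6.
So Bob = 9.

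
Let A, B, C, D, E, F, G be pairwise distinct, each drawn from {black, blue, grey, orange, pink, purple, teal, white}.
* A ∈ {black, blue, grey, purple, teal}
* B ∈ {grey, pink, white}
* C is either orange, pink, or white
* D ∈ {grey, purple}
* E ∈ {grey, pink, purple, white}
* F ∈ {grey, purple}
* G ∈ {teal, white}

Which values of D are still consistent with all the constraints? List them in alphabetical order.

D and F share exactly the 2 values {grey, purple}; by pigeonhole those values go to them, so strike grey, purple from A, B, E.
The 2 variables B and E are confined to {pink, white}, which locks those values in; drop them from C, G.
That leaves C = orange.
G has just one choice, so G = teal. So A can't be teal.
No further eliminations apply; D can still be any of grey, purple.

grey, purple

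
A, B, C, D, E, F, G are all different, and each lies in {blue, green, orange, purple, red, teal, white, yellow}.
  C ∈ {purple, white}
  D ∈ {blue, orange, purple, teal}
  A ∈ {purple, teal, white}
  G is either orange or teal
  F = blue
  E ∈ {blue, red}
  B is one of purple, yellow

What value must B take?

F must be blue (only option left). So D, E can't be blue.
That leaves E = red.
The 5 still-open variables draw from only 5 values {orange, purple, teal, white, yellow}, so each is used; only B can be yellow, hence B = yellow.

yellow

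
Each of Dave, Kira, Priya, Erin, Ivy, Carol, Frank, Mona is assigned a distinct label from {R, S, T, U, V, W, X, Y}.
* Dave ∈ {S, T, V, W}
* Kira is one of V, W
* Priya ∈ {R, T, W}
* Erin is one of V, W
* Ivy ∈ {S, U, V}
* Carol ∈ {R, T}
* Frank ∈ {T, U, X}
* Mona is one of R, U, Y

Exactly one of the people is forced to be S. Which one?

Dave

Among the 8 variables, X fits only Frank (and all 8 values in {R, S, T, U, V, W, X, Y} must be used), so Frank = X.
The 7 still-open variables draw from only 7 values {R, S, T, U, V, W, Y}, so each is used; only Mona can be Y, hence Mona = Y.
The 6 still-open variables draw from only 6 values {R, S, T, U, V, W}, so each is used; only Ivy can be U, hence Ivy = U.
Among the 5 still-open variables, S fits only Dave (and all 5 values in {R, S, T, V, W} must be used), so Dave = S.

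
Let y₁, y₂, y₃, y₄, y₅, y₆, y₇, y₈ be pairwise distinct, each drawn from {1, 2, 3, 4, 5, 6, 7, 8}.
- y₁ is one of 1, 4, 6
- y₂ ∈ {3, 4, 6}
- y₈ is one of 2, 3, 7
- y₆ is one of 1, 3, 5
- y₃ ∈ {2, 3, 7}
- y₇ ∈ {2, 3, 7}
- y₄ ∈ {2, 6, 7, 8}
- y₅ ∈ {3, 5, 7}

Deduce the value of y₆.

Among the 8 variables, 8 fits only y₄ (and all 8 values in {1, 2, 3, 4, 5, 6, 7, 8} must be used), so y₄ = 8.
y₃, y₇, y₈ between them cover only {2, 3, 7} — a naked triple. Remove those values from y₂, y₅, y₆.
y₅ has just one choice, so y₅ = 5. So y₆ can't be 5.
So y₆ = 1.

1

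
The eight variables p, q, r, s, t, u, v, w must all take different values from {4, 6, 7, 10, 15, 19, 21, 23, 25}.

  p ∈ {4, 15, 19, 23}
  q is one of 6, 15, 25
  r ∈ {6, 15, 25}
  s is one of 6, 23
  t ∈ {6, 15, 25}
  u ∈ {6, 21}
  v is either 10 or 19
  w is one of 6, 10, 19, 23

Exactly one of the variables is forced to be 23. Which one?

The 8 variables together cover exactly {4, 6, 10, 15, 19, 21, 23, 25} — 8 values for 8 variables — and 4 appears only in p's list, so p = 4.
The 7 still-open variables draw from only 7 values {6, 10, 15, 19, 21, 23, 25}, so each is used; only u can be 21, hence u = 21.
The 3 variables q, r, t are confined to {6, 15, 25}, which locks those values in; drop them from s, w.
So 23 goes to s.

s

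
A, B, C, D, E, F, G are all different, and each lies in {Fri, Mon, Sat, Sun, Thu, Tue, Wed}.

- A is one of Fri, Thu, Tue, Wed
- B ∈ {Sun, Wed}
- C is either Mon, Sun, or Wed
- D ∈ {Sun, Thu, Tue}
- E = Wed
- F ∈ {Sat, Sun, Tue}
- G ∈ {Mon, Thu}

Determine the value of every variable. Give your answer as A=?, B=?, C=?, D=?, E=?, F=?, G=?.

A=Fri, B=Sun, C=Mon, D=Tue, E=Wed, F=Sat, G=Thu

E has just one choice, so E = Wed. So A, B, C can't be Wed.
That leaves B = Sun. So C, D, F can't be Sun.
C must be Mon (only option left). Strike Mon from G.
G's domain is down to {Thu}, so G = Thu. Strike Thu from A, D.
That leaves D = Tue. Eliminate Tue elsewhere: A, F.
F must be Sat (only option left).
That leaves A = Fri.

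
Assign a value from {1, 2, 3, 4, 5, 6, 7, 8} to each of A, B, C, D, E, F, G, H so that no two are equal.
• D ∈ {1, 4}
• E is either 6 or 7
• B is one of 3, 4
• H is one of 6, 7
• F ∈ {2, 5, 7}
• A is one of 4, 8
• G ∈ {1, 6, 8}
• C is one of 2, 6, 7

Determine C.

The 8 variables together cover exactly {1, 2, 3, 4, 5, 6, 7, 8} — 8 values for 8 variables — and 3 appears only in B's list, so B = 3.
Among the 7 still-open variables, 5 fits only F (and all 7 values in {1, 2, 4, 5, 6, 7, 8} must be used), so F = 5.
The 6 still-open variables draw from only 6 values {1, 2, 4, 6, 7, 8}, so each is used; only C can be 2, hence C = 2.

2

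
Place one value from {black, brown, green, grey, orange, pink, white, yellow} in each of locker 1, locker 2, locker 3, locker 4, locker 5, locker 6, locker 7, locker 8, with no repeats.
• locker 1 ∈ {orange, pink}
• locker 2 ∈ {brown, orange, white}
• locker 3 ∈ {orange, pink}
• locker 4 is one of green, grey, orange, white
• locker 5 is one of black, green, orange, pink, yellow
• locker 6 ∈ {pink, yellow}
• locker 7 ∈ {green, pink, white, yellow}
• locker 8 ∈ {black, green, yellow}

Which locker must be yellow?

The 8 variables draw from only 8 values {black, brown, green, grey, orange, pink, white, yellow}, so each is used; only locker 2 can be brown, hence locker 2 = brown.
The 7 still-open variables draw from only 7 values {black, green, grey, orange, pink, white, yellow}, so each is used; only locker 4 can be grey, hence locker 4 = grey.
Among the 6 still-open variables, white fits only locker 7 (and all 6 values in {black, green, orange, pink, white, yellow} must be used), so locker 7 = white.
locker 1 and locker 3 between them cover only {orange, pink} — a naked pair. Remove those values from locker 5, locker 6.
So yellow goes to locker 6.

locker 6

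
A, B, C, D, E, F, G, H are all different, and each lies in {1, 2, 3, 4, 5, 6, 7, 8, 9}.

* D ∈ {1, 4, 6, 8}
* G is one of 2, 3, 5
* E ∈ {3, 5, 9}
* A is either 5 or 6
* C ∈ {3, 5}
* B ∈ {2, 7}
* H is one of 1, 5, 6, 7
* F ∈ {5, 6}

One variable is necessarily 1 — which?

H

The 2 variables A and F are confined to {5, 6}, which locks those values in; drop them from C, D, E, G, H.
C's domain is down to {3}, so C = 3. Remove 3 from E, G.
E's domain is down to {9}, so E = 9.
That leaves G = 2. So B can't be 2.
B has just one choice, so B = 7. Eliminate 7 elsewhere: H.
So 1 goes to H.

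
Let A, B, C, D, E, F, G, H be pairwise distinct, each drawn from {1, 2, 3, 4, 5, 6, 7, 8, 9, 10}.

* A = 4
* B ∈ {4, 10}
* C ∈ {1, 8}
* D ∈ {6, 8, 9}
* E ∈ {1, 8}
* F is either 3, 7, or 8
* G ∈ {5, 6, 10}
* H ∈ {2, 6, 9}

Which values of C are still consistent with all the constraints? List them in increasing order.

1, 8

A's domain is down to {4}, so A = 4. So B can't be 4.
B must be 10 (only option left). Strike 10 from G.
The 2 variables C and E are confined to {1, 8}, which locks those values in; drop them from D, F.
No further eliminations apply; C can still be any of 1, 8.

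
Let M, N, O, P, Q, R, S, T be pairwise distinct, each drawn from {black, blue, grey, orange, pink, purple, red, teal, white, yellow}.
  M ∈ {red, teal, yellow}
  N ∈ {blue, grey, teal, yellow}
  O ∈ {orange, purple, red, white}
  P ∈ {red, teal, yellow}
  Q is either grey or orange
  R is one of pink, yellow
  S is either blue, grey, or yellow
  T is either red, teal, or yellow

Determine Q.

orange

M, P, T share exactly the 3 values {red, teal, yellow}; by pigeonhole those values go to them, so strike red, teal, yellow from N, O, R, S.
R must be pink (only option left).
N and S between them cover only {blue, grey} — a naked pair. Remove those values from Q.
So Q = orange.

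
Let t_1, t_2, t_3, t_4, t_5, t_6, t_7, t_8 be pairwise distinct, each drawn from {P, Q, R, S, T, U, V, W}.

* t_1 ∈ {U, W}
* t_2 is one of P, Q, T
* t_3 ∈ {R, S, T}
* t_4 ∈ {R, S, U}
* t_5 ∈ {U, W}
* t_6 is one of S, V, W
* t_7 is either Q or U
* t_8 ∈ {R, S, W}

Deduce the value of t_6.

The 8 variables draw from only 8 values {P, Q, R, S, T, U, V, W}, so each is used; only t_2 can be P, hence t_2 = P.
The 7 still-open variables draw from only 7 values {Q, R, S, T, U, V, W}, so each is used; only t_7 can be Q, hence t_7 = Q.
The 6 still-open variables draw from only 6 values {R, S, T, U, V, W}, so each is used; only t_3 can be T, hence t_3 = T.
Among the 5 still-open variables, V fits only t_6 (and all 5 values in {R, S, U, V, W} must be used), so t_6 = V.

V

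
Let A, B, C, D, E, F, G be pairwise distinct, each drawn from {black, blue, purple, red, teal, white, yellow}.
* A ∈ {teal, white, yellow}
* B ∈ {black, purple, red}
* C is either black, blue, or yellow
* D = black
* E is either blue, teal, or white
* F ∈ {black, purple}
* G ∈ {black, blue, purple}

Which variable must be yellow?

D's domain is down to {black}, so D = black. Remove black from B, C, F, G.
That leaves F = purple. Strike purple from B, G.
G has just one choice, so G = blue. Remove blue from C, E.
So yellow goes to C.

C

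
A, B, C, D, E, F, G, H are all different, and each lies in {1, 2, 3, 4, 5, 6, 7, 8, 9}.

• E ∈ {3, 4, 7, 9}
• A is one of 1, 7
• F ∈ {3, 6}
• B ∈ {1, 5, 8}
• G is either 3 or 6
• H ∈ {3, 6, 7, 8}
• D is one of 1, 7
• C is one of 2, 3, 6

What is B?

5

A and D share exactly the 2 values {1, 7}; by pigeonhole those values go to them, so strike 1, 7 from B, E, H.
F and G between them cover only {3, 6} — a naked pair. Remove those values from C, E, H.
C's domain is down to {2}, so C = 2.
H must be 8 (only option left). Eliminate 8 elsewhere: B.
So B = 5.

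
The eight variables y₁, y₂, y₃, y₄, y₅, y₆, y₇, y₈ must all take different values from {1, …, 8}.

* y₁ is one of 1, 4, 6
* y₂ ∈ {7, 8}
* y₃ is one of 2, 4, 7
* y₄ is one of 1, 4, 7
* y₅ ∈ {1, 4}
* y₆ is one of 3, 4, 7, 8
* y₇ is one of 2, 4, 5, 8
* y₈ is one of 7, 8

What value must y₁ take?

6

The 8 variables draw from only 8 values {1, 2, 3, 4, 5, 6, 7, 8}, so each is used; only y₆ can be 3, hence y₆ = 3.
Among the 7 still-open variables, 5 fits only y₇ (and all 7 values in {1, 2, 4, 5, 6, 7, 8} must be used), so y₇ = 5.
Among the 6 still-open variables, 2 fits only y₃ (and all 6 values in {1, 2, 4, 6, 7, 8} must be used), so y₃ = 2.
Among the 5 still-open variables, 6 fits only y₁ (and all 5 values in {1, 4, 6, 7, 8} must be used), so y₁ = 6.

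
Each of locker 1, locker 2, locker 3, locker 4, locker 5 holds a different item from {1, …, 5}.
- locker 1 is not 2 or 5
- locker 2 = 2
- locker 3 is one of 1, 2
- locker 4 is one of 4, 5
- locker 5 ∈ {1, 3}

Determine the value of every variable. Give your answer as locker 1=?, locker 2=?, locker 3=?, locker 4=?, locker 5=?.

locker 2 has just one choice, so locker 2 = 2. Eliminate 2 elsewhere: locker 3.
locker 3 must be 1 (only option left). Strike 1 from locker 1, locker 5.
That leaves locker 5 = 3. Eliminate 3 elsewhere: locker 1.
locker 1 has just one choice, so locker 1 = 4. So locker 4 can't be 4.
That leaves locker 4 = 5.

locker 1=4, locker 2=2, locker 3=1, locker 4=5, locker 5=3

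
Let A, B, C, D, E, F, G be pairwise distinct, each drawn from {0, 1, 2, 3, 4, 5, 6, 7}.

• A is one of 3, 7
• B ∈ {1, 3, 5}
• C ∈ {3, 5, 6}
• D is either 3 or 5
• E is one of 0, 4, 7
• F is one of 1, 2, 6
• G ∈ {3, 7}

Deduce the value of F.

A and G share exactly the 2 values {3, 7}; by pigeonhole those values go to them, so strike 3, 7 from B, C, D, E.
D must be 5 (only option left). Eliminate 5 elsewhere: B, C.
B has just one choice, so B = 1. Strike 1 from F.
That leaves C = 6. Eliminate 6 elsewhere: F.
So F = 2.

2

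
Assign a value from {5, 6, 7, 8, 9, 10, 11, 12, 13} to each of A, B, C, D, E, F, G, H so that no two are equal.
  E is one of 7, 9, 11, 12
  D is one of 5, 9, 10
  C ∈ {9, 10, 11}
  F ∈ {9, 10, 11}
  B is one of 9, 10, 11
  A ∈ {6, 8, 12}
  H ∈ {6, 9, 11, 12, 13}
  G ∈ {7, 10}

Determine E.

The 3 variables B, C, F are confined to {9, 10, 11}, which locks those values in; drop them from D, E, G, H.
That leaves D = 5.
G has just one choice, so G = 7. Eliminate 7 elsewhere: E.
So E = 12.

12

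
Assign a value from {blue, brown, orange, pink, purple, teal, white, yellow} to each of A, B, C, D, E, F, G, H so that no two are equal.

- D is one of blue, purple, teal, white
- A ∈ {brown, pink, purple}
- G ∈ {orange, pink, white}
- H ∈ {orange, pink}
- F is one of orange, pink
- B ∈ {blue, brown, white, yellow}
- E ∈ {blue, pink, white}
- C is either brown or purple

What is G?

white

The 8 variables together cover exactly {blue, brown, orange, pink, purple, teal, white, yellow} — 8 values for 8 variables — and teal appears only in D's list, so D = teal.
The 7 still-open variables together cover exactly {blue, brown, orange, pink, purple, white, yellow} — 7 values for 7 variables — and yellow appears only in B's list, so B = yellow.
Among the 6 still-open variables, blue fits only E (and all 6 values in {blue, brown, orange, pink, purple, white} must be used), so E = blue.
Among the 5 still-open variables, white fits only G (and all 5 values in {brown, orange, pink, purple, white} must be used), so G = white.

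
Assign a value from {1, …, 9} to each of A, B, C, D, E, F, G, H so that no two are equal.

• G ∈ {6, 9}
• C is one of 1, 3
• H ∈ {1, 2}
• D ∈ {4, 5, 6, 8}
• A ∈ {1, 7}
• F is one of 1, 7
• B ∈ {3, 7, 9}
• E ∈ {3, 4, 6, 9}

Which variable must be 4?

E

The 2 variables A and F are confined to {1, 7}, which locks those values in; drop them from B, C, H.
C's domain is down to {3}, so C = 3. Eliminate 3 elsewhere: B, E.
H must be 2 (only option left).
That leaves B = 9. Strike 9 from E, G.
That leaves G = 6. Eliminate 6 elsewhere: D, E.
So 4 goes to E.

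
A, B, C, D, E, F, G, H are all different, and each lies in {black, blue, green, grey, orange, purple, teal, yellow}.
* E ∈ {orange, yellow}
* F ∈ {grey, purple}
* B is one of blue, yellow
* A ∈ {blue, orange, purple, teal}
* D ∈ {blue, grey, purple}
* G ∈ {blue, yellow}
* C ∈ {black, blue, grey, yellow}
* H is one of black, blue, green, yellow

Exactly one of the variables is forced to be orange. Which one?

Among the 8 variables, green fits only H (and all 8 values in {black, blue, green, grey, orange, purple, teal, yellow} must be used), so H = green.
Among the 7 still-open variables, black fits only C (and all 7 values in {black, blue, grey, orange, purple, teal, yellow} must be used), so C = black.
Among the 6 still-open variables, teal fits only A (and all 6 values in {blue, grey, orange, purple, teal, yellow} must be used), so A = teal.
The 5 still-open variables together cover exactly {blue, grey, orange, purple, yellow} — 5 values for 5 variables — and orange appears only in E's list, so E = orange.

E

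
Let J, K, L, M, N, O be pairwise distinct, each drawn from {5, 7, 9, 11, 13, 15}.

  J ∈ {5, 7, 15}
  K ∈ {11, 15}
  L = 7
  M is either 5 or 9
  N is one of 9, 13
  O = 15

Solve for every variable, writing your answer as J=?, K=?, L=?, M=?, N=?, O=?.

L's domain is down to {7}, so L = 7. Eliminate 7 elsewhere: J.
O's domain is down to {15}, so O = 15. Remove 15 from J, K.
That leaves J = 5. Remove 5 from M.
K has just one choice, so K = 11.
M's domain is down to {9}, so M = 9. Strike 9 from N.
That leaves N = 13.

J=5, K=11, L=7, M=9, N=13, O=15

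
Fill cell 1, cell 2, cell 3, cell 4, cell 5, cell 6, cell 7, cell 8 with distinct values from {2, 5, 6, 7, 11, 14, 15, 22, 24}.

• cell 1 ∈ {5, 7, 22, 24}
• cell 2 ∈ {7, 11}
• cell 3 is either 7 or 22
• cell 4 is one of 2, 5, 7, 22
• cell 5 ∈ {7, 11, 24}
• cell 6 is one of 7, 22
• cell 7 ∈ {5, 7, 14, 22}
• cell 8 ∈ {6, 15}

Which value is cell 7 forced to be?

cell 3 and cell 6 share exactly the 2 values {7, 22}; by pigeonhole those values go to them, so strike 7, 22 from cell 1, cell 2, cell 4, cell 5, cell 7.
cell 2 must be 11 (only option left). So cell 5 can't be 11.
That leaves cell 5 = 24. So cell 1 can't be 24.
That leaves cell 1 = 5. So cell 4, cell 7 can't be 5.
So cell 7 = 14.

14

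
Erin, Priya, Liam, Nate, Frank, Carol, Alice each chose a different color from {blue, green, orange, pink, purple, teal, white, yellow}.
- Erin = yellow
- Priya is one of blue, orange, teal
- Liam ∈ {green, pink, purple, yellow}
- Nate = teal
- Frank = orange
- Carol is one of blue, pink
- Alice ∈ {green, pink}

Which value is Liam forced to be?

purple

Erin has just one choice, so Erin = yellow. Strike yellow from Liam.
Nate must be teal (only option left). Strike teal from Priya.
That leaves Frank = orange. So Priya can't be orange.
Priya must be blue (only option left). So Carol can't be blue.
Carol has just one choice, so Carol = pink. Remove pink from Liam, Alice.
Alice has just one choice, so Alice = green. So Liam can't be green.
So Liam = purple.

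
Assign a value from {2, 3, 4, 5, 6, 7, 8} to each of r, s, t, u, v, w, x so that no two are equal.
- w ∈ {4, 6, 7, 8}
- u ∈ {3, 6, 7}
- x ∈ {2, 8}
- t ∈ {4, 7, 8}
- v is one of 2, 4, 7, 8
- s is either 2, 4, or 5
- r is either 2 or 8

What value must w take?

Among the 7 variables, 3 fits only u (and all 7 values in {2, 3, 4, 5, 6, 7, 8} must be used), so u = 3.
The 6 still-open variables draw from only 6 values {2, 4, 5, 6, 7, 8}, so each is used; only s can be 5, hence s = 5.
The 5 still-open variables together cover exactly {2, 4, 6, 7, 8} — 5 values for 5 variables — and 6 appears only in w's list, so w = 6.

6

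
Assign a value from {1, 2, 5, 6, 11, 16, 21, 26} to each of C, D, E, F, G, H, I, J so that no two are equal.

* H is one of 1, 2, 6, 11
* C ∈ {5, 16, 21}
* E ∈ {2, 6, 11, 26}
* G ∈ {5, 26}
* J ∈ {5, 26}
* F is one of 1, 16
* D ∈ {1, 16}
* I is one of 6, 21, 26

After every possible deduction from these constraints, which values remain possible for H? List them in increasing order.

D and F share exactly the 2 values {1, 16}; by pigeonhole those values go to them, so strike 1, 16 from C, H.
G and J share exactly the 2 values {5, 26}; by pigeonhole those values go to them, so strike 5, 26 from C, E, I.
That leaves C = 21. Strike 21 from I.
I's domain is down to {6}, so I = 6. So E, H can't be 6.
No further eliminations apply; H can still be any of 2, 11.

2, 11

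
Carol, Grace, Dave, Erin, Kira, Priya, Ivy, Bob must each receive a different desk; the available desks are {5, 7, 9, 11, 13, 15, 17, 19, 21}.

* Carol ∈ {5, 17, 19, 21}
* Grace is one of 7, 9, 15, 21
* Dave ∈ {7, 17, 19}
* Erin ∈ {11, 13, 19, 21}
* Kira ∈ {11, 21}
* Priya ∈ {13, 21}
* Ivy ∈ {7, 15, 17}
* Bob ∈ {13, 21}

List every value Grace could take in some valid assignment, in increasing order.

The 2 variables Priya and Bob are confined to {13, 21}, which locks those values in; drop them from Carol, Grace, Erin, Kira.
Kira's domain is down to {11}, so Kira = 11. Eliminate 11 elsewhere: Erin.
That leaves Erin = 19. Remove 19 from Carol, Dave.
No further eliminations apply; Grace can still be any of 7, 9, 15.

7, 9, 15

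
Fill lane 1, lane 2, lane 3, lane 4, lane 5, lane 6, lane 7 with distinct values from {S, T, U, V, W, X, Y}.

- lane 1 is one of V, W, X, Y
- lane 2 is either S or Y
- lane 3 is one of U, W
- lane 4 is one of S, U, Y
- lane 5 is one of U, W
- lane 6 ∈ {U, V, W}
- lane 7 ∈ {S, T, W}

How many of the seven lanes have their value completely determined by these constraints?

3

The 7 variables together cover exactly {S, T, U, V, W, X, Y} — 7 values for 7 variables — and T appears only in lane 7's list, so lane 7 = T.
Among the 6 still-open variables, X fits only lane 1 (and all 6 values in {S, U, V, W, X, Y} must be used), so lane 1 = X.
Among the 5 still-open variables, V fits only lane 6 (and all 5 values in {S, U, V, W, Y} must be used), so lane 6 = V.
lane 3 and lane 5 between them cover only {U, W} — a naked pair. Remove those values from lane 4.
Determined: lane 1=X, lane 6=V, lane 7=T. The other lanes each still have more than one consistent value. That makes 3.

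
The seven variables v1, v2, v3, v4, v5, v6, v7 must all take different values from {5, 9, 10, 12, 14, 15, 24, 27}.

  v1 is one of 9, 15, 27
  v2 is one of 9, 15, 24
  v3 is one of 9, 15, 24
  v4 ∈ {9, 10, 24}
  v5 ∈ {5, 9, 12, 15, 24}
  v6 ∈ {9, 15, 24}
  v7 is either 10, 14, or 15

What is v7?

14

v2, v3, v6 between them cover only {9, 15, 24} — a naked triple. Remove those values from v1, v4, v5, v7.
v1 must be 27 (only option left).
v4's domain is down to {10}, so v4 = 10. Eliminate 10 elsewhere: v7.
So v7 = 14.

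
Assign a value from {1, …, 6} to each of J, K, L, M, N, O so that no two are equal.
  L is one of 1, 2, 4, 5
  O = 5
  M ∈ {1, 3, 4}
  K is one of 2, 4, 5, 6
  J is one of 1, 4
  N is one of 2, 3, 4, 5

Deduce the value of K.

O must be 5 (only option left). Remove 5 from K, L, N.
The 5 still-open variables together cover exactly {1, 2, 3, 4, 6} — 5 values for 5 variables — and 6 appears only in K's list, so K = 6.

6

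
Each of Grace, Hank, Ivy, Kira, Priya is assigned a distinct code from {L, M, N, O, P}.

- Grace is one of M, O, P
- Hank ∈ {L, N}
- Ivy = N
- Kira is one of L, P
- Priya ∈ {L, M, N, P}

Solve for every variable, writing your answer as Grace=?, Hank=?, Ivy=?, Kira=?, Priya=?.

Grace=O, Hank=L, Ivy=N, Kira=P, Priya=M

Ivy has just one choice, so Ivy = N. So Hank, Priya can't be N.
That leaves Hank = L. Strike L from Kira, Priya.
Kira's domain is down to {P}, so Kira = P. Strike P from Grace, Priya.
That leaves Priya = M. Strike M from Grace.
Grace's domain is down to {O}, so Grace = O.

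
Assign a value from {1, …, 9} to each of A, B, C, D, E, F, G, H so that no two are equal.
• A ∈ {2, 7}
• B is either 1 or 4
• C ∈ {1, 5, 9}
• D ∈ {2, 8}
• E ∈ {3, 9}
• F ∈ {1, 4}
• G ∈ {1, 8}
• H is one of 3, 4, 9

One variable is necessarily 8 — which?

Among the 8 variables, 5 fits only C (and all 8 values in {1, 2, 3, 4, 5, 7, 8, 9} must be used), so C = 5.
The 7 still-open variables draw from only 7 values {1, 2, 3, 4, 7, 8, 9}, so each is used; only A can be 7, hence A = 7.
The 6 still-open variables draw from only 6 values {1, 2, 3, 4, 8, 9}, so each is used; only D can be 2, hence D = 2.
The 5 still-open variables together cover exactly {1, 3, 4, 8, 9} — 5 values for 5 variables — and 8 appears only in G's list, so G = 8.

G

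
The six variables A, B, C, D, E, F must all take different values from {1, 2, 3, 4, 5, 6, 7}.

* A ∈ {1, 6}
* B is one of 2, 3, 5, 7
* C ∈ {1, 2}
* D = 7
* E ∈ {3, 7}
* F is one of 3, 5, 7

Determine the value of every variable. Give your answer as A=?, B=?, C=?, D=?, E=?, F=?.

D has just one choice, so D = 7. So B, E, F can't be 7.
E must be 3 (only option left). Eliminate 3 elsewhere: B, F.
F has just one choice, so F = 5. Strike 5 from B.
B's domain is down to {2}, so B = 2. Strike 2 from C.
C's domain is down to {1}, so C = 1. Eliminate 1 elsewhere: A.
A must be 6 (only option left).

A=6, B=2, C=1, D=7, E=3, F=5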